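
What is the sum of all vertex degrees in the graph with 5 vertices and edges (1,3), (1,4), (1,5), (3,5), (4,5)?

Step 1: Count edges incident to each vertex:
  deg(1) = 3 (neighbors: 3, 4, 5)
  deg(2) = 0 (neighbors: none)
  deg(3) = 2 (neighbors: 1, 5)
  deg(4) = 2 (neighbors: 1, 5)
  deg(5) = 3 (neighbors: 1, 3, 4)

Step 2: Sum all degrees:
  3 + 0 + 2 + 2 + 3 = 10

Verification: sum of degrees = 2 * |E| = 2 * 5 = 10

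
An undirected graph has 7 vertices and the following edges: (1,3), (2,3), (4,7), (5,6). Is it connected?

Step 1: Build adjacency list from edges:
  1: 3
  2: 3
  3: 1, 2
  4: 7
  5: 6
  6: 5
  7: 4

Step 2: Run BFS/DFS from vertex 1:
  Visited: {1, 3, 2}
  Reached 3 of 7 vertices

Step 3: Only 3 of 7 vertices reached. Graph is disconnected.
Connected components: {1, 2, 3}, {4, 7}, {5, 6}
Answer: No, the graph is not connected (3 components).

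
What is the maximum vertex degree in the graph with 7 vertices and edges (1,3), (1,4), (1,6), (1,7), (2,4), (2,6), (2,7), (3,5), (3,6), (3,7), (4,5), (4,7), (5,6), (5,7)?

Step 1: Count edges incident to each vertex:
  deg(1) = 4 (neighbors: 3, 4, 6, 7)
  deg(2) = 3 (neighbors: 4, 6, 7)
  deg(3) = 4 (neighbors: 1, 5, 6, 7)
  deg(4) = 4 (neighbors: 1, 2, 5, 7)
  deg(5) = 4 (neighbors: 3, 4, 6, 7)
  deg(6) = 4 (neighbors: 1, 2, 3, 5)
  deg(7) = 5 (neighbors: 1, 2, 3, 4, 5)

Step 2: Find maximum:
  max(4, 3, 4, 4, 4, 4, 5) = 5 (vertex 7)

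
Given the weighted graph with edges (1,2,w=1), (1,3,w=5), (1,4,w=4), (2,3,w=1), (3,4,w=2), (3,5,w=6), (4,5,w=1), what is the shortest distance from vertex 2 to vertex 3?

Step 1: Build adjacency list with weights:
  1: 2(w=1), 3(w=5), 4(w=4)
  2: 1(w=1), 3(w=1)
  3: 1(w=5), 2(w=1), 4(w=2), 5(w=6)
  4: 1(w=4), 3(w=2), 5(w=1)
  5: 3(w=6), 4(w=1)

Step 2: Apply Dijkstra's algorithm from vertex 2:
  Visit vertex 2 (distance=0)
    Update dist[1] = 1
    Update dist[3] = 1
  Visit vertex 1 (distance=1)
    Update dist[4] = 5
  Visit vertex 3 (distance=1)
    Update dist[4] = 3
    Update dist[5] = 7

Step 3: Shortest path: 2 -> 3
Total weight: 1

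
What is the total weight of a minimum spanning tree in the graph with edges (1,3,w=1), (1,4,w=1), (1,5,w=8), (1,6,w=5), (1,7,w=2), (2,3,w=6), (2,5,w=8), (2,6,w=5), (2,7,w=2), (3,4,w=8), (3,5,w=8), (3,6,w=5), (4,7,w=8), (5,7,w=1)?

Apply Kruskal's algorithm (sort edges by weight, add if no cycle):

Sorted edges by weight:
  (1,3) w=1
  (1,4) w=1
  (5,7) w=1
  (1,7) w=2
  (2,7) w=2
  (1,6) w=5
  (2,6) w=5
  (3,6) w=5
  (2,3) w=6
  (1,5) w=8
  (2,5) w=8
  (3,4) w=8
  (3,5) w=8
  (4,7) w=8

Add edge (1,3) w=1 -- no cycle. Running total: 1
Add edge (1,4) w=1 -- no cycle. Running total: 2
Add edge (5,7) w=1 -- no cycle. Running total: 3
Add edge (1,7) w=2 -- no cycle. Running total: 5
Add edge (2,7) w=2 -- no cycle. Running total: 7
Add edge (1,6) w=5 -- no cycle. Running total: 12

MST edges: (1,3,w=1), (1,4,w=1), (5,7,w=1), (1,7,w=2), (2,7,w=2), (1,6,w=5)
Total MST weight: 1 + 1 + 1 + 2 + 2 + 5 = 12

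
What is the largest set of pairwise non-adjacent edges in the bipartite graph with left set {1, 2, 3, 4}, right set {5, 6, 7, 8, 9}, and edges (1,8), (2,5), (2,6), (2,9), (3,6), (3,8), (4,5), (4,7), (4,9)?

Step 1: List the neighbors of each left vertex:
  1: 8
  2: 5, 6, 9
  3: 6, 8
  4: 5, 7, 9

Step 2: Greedily match left vertices, then look for augmenting paths:
  Match 1 -- 8
  Match 2 -- 5
  Match 3 -- 6
  Match 4 -- 7
  No augmenting path remains.

Step 3: Verify this is maximum:
  Matching size 4 = min(|L|, |R|) = min(4, 5), which is an upper bound, so this matching is maximum.

Maximum matching: {(1,8), (2,5), (3,6), (4,7)}
Size: 4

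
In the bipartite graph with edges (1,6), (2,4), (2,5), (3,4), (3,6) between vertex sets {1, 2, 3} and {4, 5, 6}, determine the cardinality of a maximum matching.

Step 1: List the neighbors of each left vertex:
  1: 6
  2: 4, 5
  3: 4, 6

Step 2: Greedily match left vertices, then look for augmenting paths:
  Match 1 -- 6
  Match 2 -- 5
  Match 3 -- 4
  No augmenting path remains.

Step 3: Verify this is maximum:
  Matching size 3 = min(|L|, |R|) = min(3, 3), which is an upper bound, so this matching is maximum.

Maximum matching: {(1,6), (2,5), (3,4)}
Size: 3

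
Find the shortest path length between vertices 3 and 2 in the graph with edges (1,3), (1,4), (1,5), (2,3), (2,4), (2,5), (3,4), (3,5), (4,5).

Step 1: Build adjacency list:
  1: 3, 4, 5
  2: 3, 4, 5
  3: 1, 2, 4, 5
  4: 1, 2, 3, 5
  5: 1, 2, 3, 4

Step 2: BFS from vertex 3 to find shortest path to 2:
  vertex 1 reached at distance 1
  vertex 2 reached at distance 1

Step 3: Shortest path: 3 -> 2
Path length: 1 edge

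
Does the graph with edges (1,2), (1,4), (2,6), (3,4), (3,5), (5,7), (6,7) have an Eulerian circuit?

Step 1: Find the degree of each vertex:
  deg(1) = 2
  deg(2) = 2
  deg(3) = 2
  deg(4) = 2
  deg(5) = 2
  deg(6) = 2
  deg(7) = 2

Step 2: Count vertices with odd degree:
  All vertices have even degree (0 odd-degree vertices)

Step 3: Apply Euler's theorem:
  - Eulerian circuit exists iff graph is connected and all vertices have even degree
  - Eulerian path exists iff graph is connected and has 0 or 2 odd-degree vertices

Graph is connected with 0 odd-degree vertices.
Both Eulerian circuit and Eulerian path exist.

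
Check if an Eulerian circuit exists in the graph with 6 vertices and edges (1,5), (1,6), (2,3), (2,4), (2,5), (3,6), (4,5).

Step 1: Find the degree of each vertex:
  deg(1) = 2
  deg(2) = 3
  deg(3) = 2
  deg(4) = 2
  deg(5) = 3
  deg(6) = 2

Step 2: Count vertices with odd degree:
  Odd-degree vertices: 2, 5 (2 total)

Step 3: Apply Euler's theorem:
  - Eulerian circuit exists iff graph is connected and all vertices have even degree
  - Eulerian path exists iff graph is connected and has 0 or 2 odd-degree vertices

Graph is connected with exactly 2 odd-degree vertices (2, 5).
Eulerian path exists (starting and ending at the odd-degree vertices), but no Eulerian circuit.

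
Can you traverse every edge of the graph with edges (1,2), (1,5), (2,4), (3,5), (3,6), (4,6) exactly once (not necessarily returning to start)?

Step 1: Find the degree of each vertex:
  deg(1) = 2
  deg(2) = 2
  deg(3) = 2
  deg(4) = 2
  deg(5) = 2
  deg(6) = 2

Step 2: Count vertices with odd degree:
  All vertices have even degree (0 odd-degree vertices)

Step 3: Apply Euler's theorem:
  - Eulerian circuit exists iff graph is connected and all vertices have even degree
  - Eulerian path exists iff graph is connected and has 0 or 2 odd-degree vertices

Graph is connected with 0 odd-degree vertices.
Both Eulerian circuit and Eulerian path exist.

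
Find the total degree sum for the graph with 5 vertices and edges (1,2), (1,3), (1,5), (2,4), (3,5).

Step 1: Count edges incident to each vertex:
  deg(1) = 3 (neighbors: 2, 3, 5)
  deg(2) = 2 (neighbors: 1, 4)
  deg(3) = 2 (neighbors: 1, 5)
  deg(4) = 1 (neighbors: 2)
  deg(5) = 2 (neighbors: 1, 3)

Step 2: Sum all degrees:
  3 + 2 + 2 + 1 + 2 = 10

Verification: sum of degrees = 2 * |E| = 2 * 5 = 10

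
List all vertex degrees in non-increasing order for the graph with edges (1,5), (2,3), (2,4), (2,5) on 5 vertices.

Step 1: Count edges incident to each vertex:
  deg(1) = 1 (neighbors: 5)
  deg(2) = 3 (neighbors: 3, 4, 5)
  deg(3) = 1 (neighbors: 2)
  deg(4) = 1 (neighbors: 2)
  deg(5) = 2 (neighbors: 1, 2)

Step 2: Sort degrees in non-increasing order:
  Degrees: [1, 3, 1, 1, 2] -> sorted: [3, 2, 1, 1, 1]

Degree sequence: [3, 2, 1, 1, 1]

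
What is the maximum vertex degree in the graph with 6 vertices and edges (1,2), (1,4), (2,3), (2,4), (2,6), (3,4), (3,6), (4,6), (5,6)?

Step 1: Count edges incident to each vertex:
  deg(1) = 2 (neighbors: 2, 4)
  deg(2) = 4 (neighbors: 1, 3, 4, 6)
  deg(3) = 3 (neighbors: 2, 4, 6)
  deg(4) = 4 (neighbors: 1, 2, 3, 6)
  deg(5) = 1 (neighbors: 6)
  deg(6) = 4 (neighbors: 2, 3, 4, 5)

Step 2: Find maximum:
  max(2, 4, 3, 4, 1, 4) = 4 (vertex 2)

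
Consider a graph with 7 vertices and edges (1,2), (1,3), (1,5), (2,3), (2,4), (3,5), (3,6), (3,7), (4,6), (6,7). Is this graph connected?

Step 1: Build adjacency list from edges:
  1: 2, 3, 5
  2: 1, 3, 4
  3: 1, 2, 5, 6, 7
  4: 2, 6
  5: 1, 3
  6: 3, 4, 7
  7: 3, 6

Step 2: Run BFS/DFS from vertex 1:
  Visited: {1, 2, 3, 5, 4, 6, 7}
  Reached 7 of 7 vertices

Step 3: All 7 vertices reached from vertex 1, so the graph is connected.
Answer: Yes, the graph is connected.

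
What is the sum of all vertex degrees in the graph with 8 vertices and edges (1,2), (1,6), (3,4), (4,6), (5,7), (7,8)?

Step 1: Count edges incident to each vertex:
  deg(1) = 2 (neighbors: 2, 6)
  deg(2) = 1 (neighbors: 1)
  deg(3) = 1 (neighbors: 4)
  deg(4) = 2 (neighbors: 3, 6)
  deg(5) = 1 (neighbors: 7)
  deg(6) = 2 (neighbors: 1, 4)
  deg(7) = 2 (neighbors: 5, 8)
  deg(8) = 1 (neighbors: 7)

Step 2: Sum all degrees:
  2 + 1 + 1 + 2 + 1 + 2 + 2 + 1 = 12

Verification: sum of degrees = 2 * |E| = 2 * 6 = 12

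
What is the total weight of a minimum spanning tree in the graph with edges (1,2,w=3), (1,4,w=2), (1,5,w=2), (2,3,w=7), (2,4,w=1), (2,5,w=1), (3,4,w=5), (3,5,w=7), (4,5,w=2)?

Apply Kruskal's algorithm (sort edges by weight, add if no cycle):

Sorted edges by weight:
  (2,5) w=1
  (2,4) w=1
  (1,5) w=2
  (1,4) w=2
  (4,5) w=2
  (1,2) w=3
  (3,4) w=5
  (2,3) w=7
  (3,5) w=7

Add edge (2,5) w=1 -- no cycle. Running total: 1
Add edge (2,4) w=1 -- no cycle. Running total: 2
Add edge (1,5) w=2 -- no cycle. Running total: 4
Skip edge (1,4) w=2 -- would create cycle
Skip edge (4,5) w=2 -- would create cycle
Skip edge (1,2) w=3 -- would create cycle
Add edge (3,4) w=5 -- no cycle. Running total: 9

MST edges: (2,5,w=1), (2,4,w=1), (1,5,w=2), (3,4,w=5)
Total MST weight: 1 + 1 + 2 + 5 = 9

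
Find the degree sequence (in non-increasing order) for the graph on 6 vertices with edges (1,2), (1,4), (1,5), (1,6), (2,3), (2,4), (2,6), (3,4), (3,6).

Step 1: Count edges incident to each vertex:
  deg(1) = 4 (neighbors: 2, 4, 5, 6)
  deg(2) = 4 (neighbors: 1, 3, 4, 6)
  deg(3) = 3 (neighbors: 2, 4, 6)
  deg(4) = 3 (neighbors: 1, 2, 3)
  deg(5) = 1 (neighbors: 1)
  deg(6) = 3 (neighbors: 1, 2, 3)

Step 2: Sort degrees in non-increasing order:
  Degrees: [4, 4, 3, 3, 1, 3] -> sorted: [4, 4, 3, 3, 3, 1]

Degree sequence: [4, 4, 3, 3, 3, 1]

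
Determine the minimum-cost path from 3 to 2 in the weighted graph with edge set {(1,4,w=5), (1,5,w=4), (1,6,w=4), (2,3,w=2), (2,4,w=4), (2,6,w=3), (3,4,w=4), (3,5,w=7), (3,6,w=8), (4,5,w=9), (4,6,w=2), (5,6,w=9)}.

Step 1: Build adjacency list with weights:
  1: 4(w=5), 5(w=4), 6(w=4)
  2: 3(w=2), 4(w=4), 6(w=3)
  3: 2(w=2), 4(w=4), 5(w=7), 6(w=8)
  4: 1(w=5), 2(w=4), 3(w=4), 5(w=9), 6(w=2)
  5: 1(w=4), 3(w=7), 4(w=9), 6(w=9)
  6: 1(w=4), 2(w=3), 3(w=8), 4(w=2), 5(w=9)

Step 2: Apply Dijkstra's algorithm from vertex 3:
  Visit vertex 3 (distance=0)
    Update dist[2] = 2
    Update dist[4] = 4
    Update dist[5] = 7
    Update dist[6] = 8
  Visit vertex 2 (distance=2)
    Update dist[6] = 5

Step 3: Shortest path: 3 -> 2
Total weight: 2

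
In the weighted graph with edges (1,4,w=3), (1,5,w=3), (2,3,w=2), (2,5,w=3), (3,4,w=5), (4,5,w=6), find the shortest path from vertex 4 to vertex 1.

Step 1: Build adjacency list with weights:
  1: 4(w=3), 5(w=3)
  2: 3(w=2), 5(w=3)
  3: 2(w=2), 4(w=5)
  4: 1(w=3), 3(w=5), 5(w=6)
  5: 1(w=3), 2(w=3), 4(w=6)

Step 2: Apply Dijkstra's algorithm from vertex 4:
  Visit vertex 4 (distance=0)
    Update dist[1] = 3
    Update dist[3] = 5
    Update dist[5] = 6
  Visit vertex 1 (distance=3)

Step 3: Shortest path: 4 -> 1
Total weight: 3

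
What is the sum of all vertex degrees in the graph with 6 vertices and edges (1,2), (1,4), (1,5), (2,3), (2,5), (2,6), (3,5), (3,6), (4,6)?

Step 1: Count edges incident to each vertex:
  deg(1) = 3 (neighbors: 2, 4, 5)
  deg(2) = 4 (neighbors: 1, 3, 5, 6)
  deg(3) = 3 (neighbors: 2, 5, 6)
  deg(4) = 2 (neighbors: 1, 6)
  deg(5) = 3 (neighbors: 1, 2, 3)
  deg(6) = 3 (neighbors: 2, 3, 4)

Step 2: Sum all degrees:
  3 + 4 + 3 + 2 + 3 + 3 = 18

Verification: sum of degrees = 2 * |E| = 2 * 9 = 18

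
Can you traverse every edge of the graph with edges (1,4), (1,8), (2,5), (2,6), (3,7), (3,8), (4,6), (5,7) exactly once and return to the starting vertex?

Step 1: Find the degree of each vertex:
  deg(1) = 2
  deg(2) = 2
  deg(3) = 2
  deg(4) = 2
  deg(5) = 2
  deg(6) = 2
  deg(7) = 2
  deg(8) = 2

Step 2: Count vertices with odd degree:
  All vertices have even degree (0 odd-degree vertices)

Step 3: Apply Euler's theorem:
  - Eulerian circuit exists iff graph is connected and all vertices have even degree
  - Eulerian path exists iff graph is connected and has 0 or 2 odd-degree vertices

Graph is connected with 0 odd-degree vertices.
Both Eulerian circuit and Eulerian path exist.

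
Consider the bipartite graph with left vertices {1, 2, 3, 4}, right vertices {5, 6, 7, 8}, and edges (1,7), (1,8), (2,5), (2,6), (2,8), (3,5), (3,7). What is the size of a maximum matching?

Step 1: List the neighbors of each left vertex:
  1: 7, 8
  2: 5, 6, 8
  3: 5, 7
  4: (none)

Step 2: Greedily match left vertices, then look for augmenting paths:
  Match 1 -- 7
  Match 2 -- 6
  Match 3 -- 5
  No augmenting path remains.

Step 3: Verify this is maximum:
  Matching has size 3. The vertex set {1, 2, 3} covers every edge and has size 3; any matching has at most one edge per cover vertex, so 3 is maximum (König's theorem).

Maximum matching: {(1,7), (2,6), (3,5)}
Size: 3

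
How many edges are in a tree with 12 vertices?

A tree on n vertices always has exactly n - 1 edges.
For n = 12: edges = 12 - 1 = 11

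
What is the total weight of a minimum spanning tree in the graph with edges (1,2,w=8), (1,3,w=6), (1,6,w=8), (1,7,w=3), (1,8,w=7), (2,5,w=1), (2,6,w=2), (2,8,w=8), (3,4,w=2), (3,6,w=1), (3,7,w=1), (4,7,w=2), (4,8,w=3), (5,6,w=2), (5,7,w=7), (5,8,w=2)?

Apply Kruskal's algorithm (sort edges by weight, add if no cycle):

Sorted edges by weight:
  (2,5) w=1
  (3,6) w=1
  (3,7) w=1
  (2,6) w=2
  (3,4) w=2
  (4,7) w=2
  (5,6) w=2
  (5,8) w=2
  (1,7) w=3
  (4,8) w=3
  (1,3) w=6
  (1,8) w=7
  (5,7) w=7
  (1,2) w=8
  (1,6) w=8
  (2,8) w=8

Add edge (2,5) w=1 -- no cycle. Running total: 1
Add edge (3,6) w=1 -- no cycle. Running total: 2
Add edge (3,7) w=1 -- no cycle. Running total: 3
Add edge (2,6) w=2 -- no cycle. Running total: 5
Add edge (3,4) w=2 -- no cycle. Running total: 7
Skip edge (4,7) w=2 -- would create cycle
Skip edge (5,6) w=2 -- would create cycle
Add edge (5,8) w=2 -- no cycle. Running total: 9
Add edge (1,7) w=3 -- no cycle. Running total: 12

MST edges: (2,5,w=1), (3,6,w=1), (3,7,w=1), (2,6,w=2), (3,4,w=2), (5,8,w=2), (1,7,w=3)
Total MST weight: 1 + 1 + 1 + 2 + 2 + 2 + 3 = 12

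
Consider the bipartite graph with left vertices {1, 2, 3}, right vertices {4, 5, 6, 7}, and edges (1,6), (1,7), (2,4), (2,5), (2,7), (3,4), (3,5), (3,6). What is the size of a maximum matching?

Step 1: List the neighbors of each left vertex:
  1: 6, 7
  2: 4, 5, 7
  3: 4, 5, 6

Step 2: Greedily match left vertices, then look for augmenting paths:
  Match 1 -- 6
  Match 2 -- 4
  Match 3 -- 5
  No augmenting path remains.

Step 3: Verify this is maximum:
  Matching size 3 = min(|L|, |R|) = min(3, 4), which is an upper bound, so this matching is maximum.

Maximum matching: {(1,6), (2,4), (3,5)}
Size: 3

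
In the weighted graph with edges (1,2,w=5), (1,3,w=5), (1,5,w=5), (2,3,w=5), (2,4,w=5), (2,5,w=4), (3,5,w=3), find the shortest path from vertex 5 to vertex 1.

Step 1: Build adjacency list with weights:
  1: 2(w=5), 3(w=5), 5(w=5)
  2: 1(w=5), 3(w=5), 4(w=5), 5(w=4)
  3: 1(w=5), 2(w=5), 5(w=3)
  4: 2(w=5)
  5: 1(w=5), 2(w=4), 3(w=3)

Step 2: Apply Dijkstra's algorithm from vertex 5:
  Visit vertex 5 (distance=0)
    Update dist[1] = 5
    Update dist[2] = 4
    Update dist[3] = 3
  Visit vertex 3 (distance=3)
  Visit vertex 2 (distance=4)
    Update dist[4] = 9
  Visit vertex 1 (distance=5)

Step 3: Shortest path: 5 -> 1
Total weight: 5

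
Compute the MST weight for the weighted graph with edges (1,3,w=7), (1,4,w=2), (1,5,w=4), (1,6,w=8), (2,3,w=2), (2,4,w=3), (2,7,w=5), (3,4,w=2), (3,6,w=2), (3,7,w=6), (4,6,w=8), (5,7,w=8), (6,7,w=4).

Apply Kruskal's algorithm (sort edges by weight, add if no cycle):

Sorted edges by weight:
  (1,4) w=2
  (2,3) w=2
  (3,4) w=2
  (3,6) w=2
  (2,4) w=3
  (1,5) w=4
  (6,7) w=4
  (2,7) w=5
  (3,7) w=6
  (1,3) w=7
  (1,6) w=8
  (4,6) w=8
  (5,7) w=8

Add edge (1,4) w=2 -- no cycle. Running total: 2
Add edge (2,3) w=2 -- no cycle. Running total: 4
Add edge (3,4) w=2 -- no cycle. Running total: 6
Add edge (3,6) w=2 -- no cycle. Running total: 8
Skip edge (2,4) w=3 -- would create cycle
Add edge (1,5) w=4 -- no cycle. Running total: 12
Add edge (6,7) w=4 -- no cycle. Running total: 16

MST edges: (1,4,w=2), (2,3,w=2), (3,4,w=2), (3,6,w=2), (1,5,w=4), (6,7,w=4)
Total MST weight: 2 + 2 + 2 + 2 + 4 + 4 = 16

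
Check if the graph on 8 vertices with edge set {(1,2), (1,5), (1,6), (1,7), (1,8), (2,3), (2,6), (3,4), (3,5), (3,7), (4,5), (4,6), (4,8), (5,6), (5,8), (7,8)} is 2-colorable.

Step 1: Attempt 2-coloring using BFS:
  Start at vertex 1, assign color 0
  Color vertex 2 with color 1 (neighbor of 1)
  Color vertex 5 with color 1 (neighbor of 1)
  Color vertex 6 with color 1 (neighbor of 1)
  Color vertex 7 with color 1 (neighbor of 1)
  Color vertex 8 with color 1 (neighbor of 1)
  Color vertex 3 with color 0 (neighbor of 2)

Step 2: Conflict found! Vertices 2 and 6 are adjacent but have the same color.
This means the graph contains an odd cycle.

The graph is NOT bipartite.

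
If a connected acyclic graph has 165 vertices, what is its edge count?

A tree on n vertices always has exactly n - 1 edges.
For n = 165: edges = 165 - 1 = 164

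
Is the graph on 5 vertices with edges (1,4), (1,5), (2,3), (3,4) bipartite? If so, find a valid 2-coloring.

Step 1: Attempt 2-coloring using BFS:
  Start at vertex 1, assign color 0
  Color vertex 4 with color 1 (neighbor of 1)
  Color vertex 5 with color 1 (neighbor of 1)
  Color vertex 3 with color 0 (neighbor of 4)
  Color vertex 2 with color 1 (neighbor of 3)

Step 2: 2-coloring succeeded. No conflicts found.
  Set A (color 0): {1, 3}
  Set B (color 1): {2, 4, 5}

The graph is bipartite with partition {1, 3}, {2, 4, 5}.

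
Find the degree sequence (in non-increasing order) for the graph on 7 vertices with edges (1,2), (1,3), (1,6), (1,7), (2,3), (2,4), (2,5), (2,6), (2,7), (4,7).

Step 1: Count edges incident to each vertex:
  deg(1) = 4 (neighbors: 2, 3, 6, 7)
  deg(2) = 6 (neighbors: 1, 3, 4, 5, 6, 7)
  deg(3) = 2 (neighbors: 1, 2)
  deg(4) = 2 (neighbors: 2, 7)
  deg(5) = 1 (neighbors: 2)
  deg(6) = 2 (neighbors: 1, 2)
  deg(7) = 3 (neighbors: 1, 2, 4)

Step 2: Sort degrees in non-increasing order:
  Degrees: [4, 6, 2, 2, 1, 2, 3] -> sorted: [6, 4, 3, 2, 2, 2, 1]

Degree sequence: [6, 4, 3, 2, 2, 2, 1]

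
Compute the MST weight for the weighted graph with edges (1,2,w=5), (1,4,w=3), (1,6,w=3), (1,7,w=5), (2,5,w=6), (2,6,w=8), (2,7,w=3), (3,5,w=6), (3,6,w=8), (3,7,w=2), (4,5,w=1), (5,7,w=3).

Apply Kruskal's algorithm (sort edges by weight, add if no cycle):

Sorted edges by weight:
  (4,5) w=1
  (3,7) w=2
  (1,6) w=3
  (1,4) w=3
  (2,7) w=3
  (5,7) w=3
  (1,2) w=5
  (1,7) w=5
  (2,5) w=6
  (3,5) w=6
  (2,6) w=8
  (3,6) w=8

Add edge (4,5) w=1 -- no cycle. Running total: 1
Add edge (3,7) w=2 -- no cycle. Running total: 3
Add edge (1,6) w=3 -- no cycle. Running total: 6
Add edge (1,4) w=3 -- no cycle. Running total: 9
Add edge (2,7) w=3 -- no cycle. Running total: 12
Add edge (5,7) w=3 -- no cycle. Running total: 15

MST edges: (4,5,w=1), (3,7,w=2), (1,6,w=3), (1,4,w=3), (2,7,w=3), (5,7,w=3)
Total MST weight: 1 + 2 + 3 + 3 + 3 + 3 = 15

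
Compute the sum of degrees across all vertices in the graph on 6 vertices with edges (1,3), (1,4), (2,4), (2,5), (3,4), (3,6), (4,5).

Step 1: Count edges incident to each vertex:
  deg(1) = 2 (neighbors: 3, 4)
  deg(2) = 2 (neighbors: 4, 5)
  deg(3) = 3 (neighbors: 1, 4, 6)
  deg(4) = 4 (neighbors: 1, 2, 3, 5)
  deg(5) = 2 (neighbors: 2, 4)
  deg(6) = 1 (neighbors: 3)

Step 2: Sum all degrees:
  2 + 2 + 3 + 4 + 2 + 1 = 14

Verification: sum of degrees = 2 * |E| = 2 * 7 = 14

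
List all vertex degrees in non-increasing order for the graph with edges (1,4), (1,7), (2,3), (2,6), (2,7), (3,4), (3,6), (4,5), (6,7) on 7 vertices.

Step 1: Count edges incident to each vertex:
  deg(1) = 2 (neighbors: 4, 7)
  deg(2) = 3 (neighbors: 3, 6, 7)
  deg(3) = 3 (neighbors: 2, 4, 6)
  deg(4) = 3 (neighbors: 1, 3, 5)
  deg(5) = 1 (neighbors: 4)
  deg(6) = 3 (neighbors: 2, 3, 7)
  deg(7) = 3 (neighbors: 1, 2, 6)

Step 2: Sort degrees in non-increasing order:
  Degrees: [2, 3, 3, 3, 1, 3, 3] -> sorted: [3, 3, 3, 3, 3, 2, 1]

Degree sequence: [3, 3, 3, 3, 3, 2, 1]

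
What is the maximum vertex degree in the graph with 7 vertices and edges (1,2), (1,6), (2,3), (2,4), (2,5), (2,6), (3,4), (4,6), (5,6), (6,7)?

Step 1: Count edges incident to each vertex:
  deg(1) = 2 (neighbors: 2, 6)
  deg(2) = 5 (neighbors: 1, 3, 4, 5, 6)
  deg(3) = 2 (neighbors: 2, 4)
  deg(4) = 3 (neighbors: 2, 3, 6)
  deg(5) = 2 (neighbors: 2, 6)
  deg(6) = 5 (neighbors: 1, 2, 4, 5, 7)
  deg(7) = 1 (neighbors: 6)

Step 2: Find maximum:
  max(2, 5, 2, 3, 2, 5, 1) = 5 (vertex 2)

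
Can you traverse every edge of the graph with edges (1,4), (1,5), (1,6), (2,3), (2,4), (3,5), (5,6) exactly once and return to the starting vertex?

Step 1: Find the degree of each vertex:
  deg(1) = 3
  deg(2) = 2
  deg(3) = 2
  deg(4) = 2
  deg(5) = 3
  deg(6) = 2

Step 2: Count vertices with odd degree:
  Odd-degree vertices: 1, 5 (2 total)

Step 3: Apply Euler's theorem:
  - Eulerian circuit exists iff graph is connected and all vertices have even degree
  - Eulerian path exists iff graph is connected and has 0 or 2 odd-degree vertices

Graph is connected with exactly 2 odd-degree vertices (1, 5).
Eulerian path exists (starting and ending at the odd-degree vertices), but no Eulerian circuit.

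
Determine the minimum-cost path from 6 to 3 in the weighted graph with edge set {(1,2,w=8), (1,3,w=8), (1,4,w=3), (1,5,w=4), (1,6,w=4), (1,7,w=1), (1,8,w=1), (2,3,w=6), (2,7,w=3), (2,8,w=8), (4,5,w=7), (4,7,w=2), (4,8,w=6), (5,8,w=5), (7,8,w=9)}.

Step 1: Build adjacency list with weights:
  1: 2(w=8), 3(w=8), 4(w=3), 5(w=4), 6(w=4), 7(w=1), 8(w=1)
  2: 1(w=8), 3(w=6), 7(w=3), 8(w=8)
  3: 1(w=8), 2(w=6)
  4: 1(w=3), 5(w=7), 7(w=2), 8(w=6)
  5: 1(w=4), 4(w=7), 8(w=5)
  6: 1(w=4)
  7: 1(w=1), 2(w=3), 4(w=2), 8(w=9)
  8: 1(w=1), 2(w=8), 4(w=6), 5(w=5), 7(w=9)

Step 2: Apply Dijkstra's algorithm from vertex 6:
  Visit vertex 6 (distance=0)
    Update dist[1] = 4
  Visit vertex 1 (distance=4)
    Update dist[2] = 12
    Update dist[3] = 12
    Update dist[4] = 7
    Update dist[5] = 8
    Update dist[7] = 5
    Update dist[8] = 5
  Visit vertex 7 (distance=5)
    Update dist[2] = 8
  Visit vertex 8 (distance=5)
  Visit vertex 4 (distance=7)
  Visit vertex 2 (distance=8)
  Visit vertex 5 (distance=8)
  Visit vertex 3 (distance=12)

Step 3: Shortest path: 6 -> 1 -> 3
Total weight: 4 + 8 = 12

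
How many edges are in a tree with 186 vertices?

A tree on n vertices always has exactly n - 1 edges.
For n = 186: edges = 186 - 1 = 185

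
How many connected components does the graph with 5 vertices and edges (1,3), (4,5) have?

Step 1: Build adjacency list from edges:
  1: 3
  2: (none)
  3: 1
  4: 5
  5: 4

Step 2: Run BFS/DFS from vertex 1:
  Visited: {1, 3}
  Reached 2 of 5 vertices

Step 3: Only 2 of 5 vertices reached. Graph is disconnected.
Connected components: {1, 3}, {2}, {4, 5}
Number of connected components: 3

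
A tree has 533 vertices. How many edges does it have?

A tree on n vertices always has exactly n - 1 edges.
For n = 533: edges = 533 - 1 = 532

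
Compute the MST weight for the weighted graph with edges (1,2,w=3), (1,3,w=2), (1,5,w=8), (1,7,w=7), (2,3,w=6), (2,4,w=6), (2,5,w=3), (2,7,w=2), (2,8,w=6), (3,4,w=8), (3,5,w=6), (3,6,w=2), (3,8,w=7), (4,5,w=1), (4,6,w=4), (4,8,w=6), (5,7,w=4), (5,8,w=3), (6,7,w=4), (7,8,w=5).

Apply Kruskal's algorithm (sort edges by weight, add if no cycle):

Sorted edges by weight:
  (4,5) w=1
  (1,3) w=2
  (2,7) w=2
  (3,6) w=2
  (1,2) w=3
  (2,5) w=3
  (5,8) w=3
  (4,6) w=4
  (5,7) w=4
  (6,7) w=4
  (7,8) w=5
  (2,3) w=6
  (2,4) w=6
  (2,8) w=6
  (3,5) w=6
  (4,8) w=6
  (1,7) w=7
  (3,8) w=7
  (1,5) w=8
  (3,4) w=8

Add edge (4,5) w=1 -- no cycle. Running total: 1
Add edge (1,3) w=2 -- no cycle. Running total: 3
Add edge (2,7) w=2 -- no cycle. Running total: 5
Add edge (3,6) w=2 -- no cycle. Running total: 7
Add edge (1,2) w=3 -- no cycle. Running total: 10
Add edge (2,5) w=3 -- no cycle. Running total: 13
Add edge (5,8) w=3 -- no cycle. Running total: 16

MST edges: (4,5,w=1), (1,3,w=2), (2,7,w=2), (3,6,w=2), (1,2,w=3), (2,5,w=3), (5,8,w=3)
Total MST weight: 1 + 2 + 2 + 2 + 3 + 3 + 3 = 16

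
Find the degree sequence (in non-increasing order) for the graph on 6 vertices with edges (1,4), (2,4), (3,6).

Step 1: Count edges incident to each vertex:
  deg(1) = 1 (neighbors: 4)
  deg(2) = 1 (neighbors: 4)
  deg(3) = 1 (neighbors: 6)
  deg(4) = 2 (neighbors: 1, 2)
  deg(5) = 0 (neighbors: none)
  deg(6) = 1 (neighbors: 3)

Step 2: Sort degrees in non-increasing order:
  Degrees: [1, 1, 1, 2, 0, 1] -> sorted: [2, 1, 1, 1, 1, 0]

Degree sequence: [2, 1, 1, 1, 1, 0]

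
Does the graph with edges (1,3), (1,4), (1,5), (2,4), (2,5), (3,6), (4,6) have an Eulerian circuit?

Step 1: Find the degree of each vertex:
  deg(1) = 3
  deg(2) = 2
  deg(3) = 2
  deg(4) = 3
  deg(5) = 2
  deg(6) = 2

Step 2: Count vertices with odd degree:
  Odd-degree vertices: 1, 4 (2 total)

Step 3: Apply Euler's theorem:
  - Eulerian circuit exists iff graph is connected and all vertices have even degree
  - Eulerian path exists iff graph is connected and has 0 or 2 odd-degree vertices

Graph is connected with exactly 2 odd-degree vertices (1, 4).
Eulerian path exists (starting and ending at the odd-degree vertices), but no Eulerian circuit.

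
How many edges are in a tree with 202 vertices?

A tree on n vertices always has exactly n - 1 edges.
For n = 202: edges = 202 - 1 = 201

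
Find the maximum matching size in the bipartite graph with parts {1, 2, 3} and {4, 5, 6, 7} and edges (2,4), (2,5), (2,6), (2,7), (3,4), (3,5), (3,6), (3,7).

Step 1: List the neighbors of each left vertex:
  1: (none)
  2: 4, 5, 6, 7
  3: 4, 5, 6, 7

Step 2: Greedily match left vertices, then look for augmenting paths:
  Match 2 -- 4
  Match 3 -- 5
  No augmenting path remains.

Step 3: Verify this is maximum:
  Matching has size 2. The vertex set {2, 3} covers every edge and has size 2; any matching has at most one edge per cover vertex, so 2 is maximum (König's theorem).

Maximum matching: {(2,4), (3,5)}
Size: 2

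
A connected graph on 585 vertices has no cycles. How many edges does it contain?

A tree on n vertices always has exactly n - 1 edges.
For n = 585: edges = 585 - 1 = 584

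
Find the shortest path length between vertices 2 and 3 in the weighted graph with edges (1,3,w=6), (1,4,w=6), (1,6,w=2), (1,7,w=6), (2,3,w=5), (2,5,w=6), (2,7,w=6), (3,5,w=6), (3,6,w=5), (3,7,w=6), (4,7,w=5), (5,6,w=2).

Step 1: Build adjacency list with weights:
  1: 3(w=6), 4(w=6), 6(w=2), 7(w=6)
  2: 3(w=5), 5(w=6), 7(w=6)
  3: 1(w=6), 2(w=5), 5(w=6), 6(w=5), 7(w=6)
  4: 1(w=6), 7(w=5)
  5: 2(w=6), 3(w=6), 6(w=2)
  6: 1(w=2), 3(w=5), 5(w=2)
  7: 1(w=6), 2(w=6), 3(w=6), 4(w=5)

Step 2: Apply Dijkstra's algorithm from vertex 2:
  Visit vertex 2 (distance=0)
    Update dist[3] = 5
    Update dist[5] = 6
    Update dist[7] = 6
  Visit vertex 3 (distance=5)
    Update dist[1] = 11
    Update dist[6] = 10

Step 3: Shortest path: 2 -> 3
Total weight: 5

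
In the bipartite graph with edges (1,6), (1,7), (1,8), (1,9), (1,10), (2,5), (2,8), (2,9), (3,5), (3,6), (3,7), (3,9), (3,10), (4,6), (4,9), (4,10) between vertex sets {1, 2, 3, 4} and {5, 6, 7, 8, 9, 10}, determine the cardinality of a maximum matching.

Step 1: List the neighbors of each left vertex:
  1: 6, 7, 8, 9, 10
  2: 5, 8, 9
  3: 5, 6, 7, 9, 10
  4: 6, 9, 10

Step 2: Greedily match left vertices, then look for augmenting paths:
  Match 1 -- 6
  Match 2 -- 5
  Match 3 -- 7
  Match 4 -- 9
  No augmenting path remains.

Step 3: Verify this is maximum:
  Matching size 4 = min(|L|, |R|) = min(4, 6), which is an upper bound, so this matching is maximum.

Maximum matching: {(1,6), (2,5), (3,7), (4,9)}
Size: 4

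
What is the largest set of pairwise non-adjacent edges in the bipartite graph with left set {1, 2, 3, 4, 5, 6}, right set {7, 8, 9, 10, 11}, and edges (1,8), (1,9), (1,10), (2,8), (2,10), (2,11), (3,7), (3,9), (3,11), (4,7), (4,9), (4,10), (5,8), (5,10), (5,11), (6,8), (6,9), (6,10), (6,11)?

Step 1: List the neighbors of each left vertex:
  1: 8, 9, 10
  2: 8, 10, 11
  3: 7, 9, 11
  4: 7, 9, 10
  5: 8, 10, 11
  6: 8, 9, 10, 11

Step 2: Greedily match left vertices, then look for augmenting paths:
  Match 1 -- 8
  Match 2 -- 10
  Match 3 -- 7
  Match 4 -- 9
  Match 5 -- 11
  No augmenting path remains.

Step 3: Verify this is maximum:
  Matching size 5 = min(|L|, |R|) = min(6, 5), which is an upper bound, so this matching is maximum.

Maximum matching: {(1,8), (2,10), (3,7), (4,9), (5,11)}
Size: 5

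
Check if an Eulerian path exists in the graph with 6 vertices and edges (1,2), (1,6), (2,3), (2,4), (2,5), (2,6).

Step 1: Find the degree of each vertex:
  deg(1) = 2
  deg(2) = 5
  deg(3) = 1
  deg(4) = 1
  deg(5) = 1
  deg(6) = 2

Step 2: Count vertices with odd degree:
  Odd-degree vertices: 2, 3, 4, 5 (4 total)

Step 3: Apply Euler's theorem:
  - Eulerian circuit exists iff graph is connected and all vertices have even degree
  - Eulerian path exists iff graph is connected and has 0 or 2 odd-degree vertices

Graph has 4 odd-degree vertices (need 0 or 2).
Neither Eulerian path nor Eulerian circuit exists.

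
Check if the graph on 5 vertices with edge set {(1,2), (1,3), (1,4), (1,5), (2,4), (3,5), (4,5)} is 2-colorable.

Step 1: Attempt 2-coloring using BFS:
  Start at vertex 1, assign color 0
  Color vertex 2 with color 1 (neighbor of 1)
  Color vertex 3 with color 1 (neighbor of 1)
  Color vertex 4 with color 1 (neighbor of 1)
  Color vertex 5 with color 1 (neighbor of 1)

Step 2: Conflict found! Vertices 2 and 4 are adjacent but have the same color.
This means the graph contains an odd cycle.

The graph is NOT bipartite.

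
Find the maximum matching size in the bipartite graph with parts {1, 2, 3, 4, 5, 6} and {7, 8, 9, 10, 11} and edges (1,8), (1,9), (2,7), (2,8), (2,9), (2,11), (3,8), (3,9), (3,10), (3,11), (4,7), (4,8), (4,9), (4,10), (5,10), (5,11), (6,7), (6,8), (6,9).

Step 1: List the neighbors of each left vertex:
  1: 8, 9
  2: 7, 8, 9, 11
  3: 8, 9, 10, 11
  4: 7, 8, 9, 10
  5: 10, 11
  6: 7, 8, 9

Step 2: Greedily match left vertices, then look for augmenting paths:
  Match 1 -- 8
  Match 2 -- 7
  Match 3 -- 9
  Match 4 -- 10
  Match 5 -- 11
  No augmenting path remains.

Step 3: Verify this is maximum:
  Matching size 5 = min(|L|, |R|) = min(6, 5), which is an upper bound, so this matching is maximum.

Maximum matching: {(1,8), (2,7), (3,9), (4,10), (5,11)}
Size: 5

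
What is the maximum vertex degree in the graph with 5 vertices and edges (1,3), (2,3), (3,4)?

Step 1: Count edges incident to each vertex:
  deg(1) = 1 (neighbors: 3)
  deg(2) = 1 (neighbors: 3)
  deg(3) = 3 (neighbors: 1, 2, 4)
  deg(4) = 1 (neighbors: 3)
  deg(5) = 0 (neighbors: none)

Step 2: Find maximum:
  max(1, 1, 3, 1, 0) = 3 (vertex 3)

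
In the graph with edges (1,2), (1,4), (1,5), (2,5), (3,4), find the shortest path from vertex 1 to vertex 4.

Step 1: Build adjacency list:
  1: 2, 4, 5
  2: 1, 5
  3: 4
  4: 1, 3
  5: 1, 2

Step 2: BFS from vertex 1 to find shortest path to 4:
  vertex 2 reached at distance 1
  vertex 4 reached at distance 1

Step 3: Shortest path: 1 -> 4
Path length: 1 edge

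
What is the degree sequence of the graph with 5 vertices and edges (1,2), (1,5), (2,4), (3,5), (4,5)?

Step 1: Count edges incident to each vertex:
  deg(1) = 2 (neighbors: 2, 5)
  deg(2) = 2 (neighbors: 1, 4)
  deg(3) = 1 (neighbors: 5)
  deg(4) = 2 (neighbors: 2, 5)
  deg(5) = 3 (neighbors: 1, 3, 4)

Step 2: Sort degrees in non-increasing order:
  Degrees: [2, 2, 1, 2, 3] -> sorted: [3, 2, 2, 2, 1]

Degree sequence: [3, 2, 2, 2, 1]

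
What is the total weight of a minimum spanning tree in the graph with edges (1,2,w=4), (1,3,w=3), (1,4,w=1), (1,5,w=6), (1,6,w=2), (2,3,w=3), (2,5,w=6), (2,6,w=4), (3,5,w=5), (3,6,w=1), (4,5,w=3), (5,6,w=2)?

Apply Kruskal's algorithm (sort edges by weight, add if no cycle):

Sorted edges by weight:
  (1,4) w=1
  (3,6) w=1
  (1,6) w=2
  (5,6) w=2
  (1,3) w=3
  (2,3) w=3
  (4,5) w=3
  (1,2) w=4
  (2,6) w=4
  (3,5) w=5
  (1,5) w=6
  (2,5) w=6

Add edge (1,4) w=1 -- no cycle. Running total: 1
Add edge (3,6) w=1 -- no cycle. Running total: 2
Add edge (1,6) w=2 -- no cycle. Running total: 4
Add edge (5,6) w=2 -- no cycle. Running total: 6
Skip edge (1,3) w=3 -- would create cycle
Add edge (2,3) w=3 -- no cycle. Running total: 9

MST edges: (1,4,w=1), (3,6,w=1), (1,6,w=2), (5,6,w=2), (2,3,w=3)
Total MST weight: 1 + 1 + 2 + 2 + 3 = 9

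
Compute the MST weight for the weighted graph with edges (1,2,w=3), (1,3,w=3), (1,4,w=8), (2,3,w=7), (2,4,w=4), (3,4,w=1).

Apply Kruskal's algorithm (sort edges by weight, add if no cycle):

Sorted edges by weight:
  (3,4) w=1
  (1,2) w=3
  (1,3) w=3
  (2,4) w=4
  (2,3) w=7
  (1,4) w=8

Add edge (3,4) w=1 -- no cycle. Running total: 1
Add edge (1,2) w=3 -- no cycle. Running total: 4
Add edge (1,3) w=3 -- no cycle. Running total: 7

MST edges: (3,4,w=1), (1,2,w=3), (1,3,w=3)
Total MST weight: 1 + 3 + 3 = 7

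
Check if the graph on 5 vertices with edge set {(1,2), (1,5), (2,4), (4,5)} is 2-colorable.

Step 1: Attempt 2-coloring using BFS:
  Start at vertex 1, assign color 0
  Color vertex 2 with color 1 (neighbor of 1)
  Color vertex 5 with color 1 (neighbor of 1)
  Color vertex 4 with color 0 (neighbor of 2)
  Start new component at vertex 3, assign color 0

Step 2: 2-coloring succeeded. No conflicts found.
  Set A (color 0): {1, 3, 4}
  Set B (color 1): {2, 5}

The graph is bipartite with partition {1, 3, 4}, {2, 5}.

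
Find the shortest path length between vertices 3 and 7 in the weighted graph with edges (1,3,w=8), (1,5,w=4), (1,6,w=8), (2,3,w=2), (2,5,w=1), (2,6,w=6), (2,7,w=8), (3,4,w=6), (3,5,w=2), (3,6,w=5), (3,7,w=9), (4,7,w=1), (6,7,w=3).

Step 1: Build adjacency list with weights:
  1: 3(w=8), 5(w=4), 6(w=8)
  2: 3(w=2), 5(w=1), 6(w=6), 7(w=8)
  3: 1(w=8), 2(w=2), 4(w=6), 5(w=2), 6(w=5), 7(w=9)
  4: 3(w=6), 7(w=1)
  5: 1(w=4), 2(w=1), 3(w=2)
  6: 1(w=8), 2(w=6), 3(w=5), 7(w=3)
  7: 2(w=8), 3(w=9), 4(w=1), 6(w=3)

Step 2: Apply Dijkstra's algorithm from vertex 3:
  Visit vertex 3 (distance=0)
    Update dist[1] = 8
    Update dist[2] = 2
    Update dist[4] = 6
    Update dist[5] = 2
    Update dist[6] = 5
    Update dist[7] = 9
  Visit vertex 2 (distance=2)
  Visit vertex 5 (distance=2)
    Update dist[1] = 6
  Visit vertex 6 (distance=5)
    Update dist[7] = 8
  Visit vertex 1 (distance=6)
  Visit vertex 4 (distance=6)
    Update dist[7] = 7
  Visit vertex 7 (distance=7)

Step 3: Shortest path: 3 -> 4 -> 7
Total weight: 6 + 1 = 7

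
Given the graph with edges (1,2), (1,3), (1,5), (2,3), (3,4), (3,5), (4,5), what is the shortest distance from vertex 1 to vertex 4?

Step 1: Build adjacency list:
  1: 2, 3, 5
  2: 1, 3
  3: 1, 2, 4, 5
  4: 3, 5
  5: 1, 3, 4

Step 2: BFS from vertex 1 to find shortest path to 4:
  vertex 2 reached at distance 1
  vertex 3 reached at distance 1
  vertex 5 reached at distance 1
  vertex 4 reached at distance 2

Step 3: Shortest path: 1 -> 3 -> 4
Path length: 2 edges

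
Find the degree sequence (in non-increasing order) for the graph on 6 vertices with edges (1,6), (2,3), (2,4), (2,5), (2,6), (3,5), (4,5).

Step 1: Count edges incident to each vertex:
  deg(1) = 1 (neighbors: 6)
  deg(2) = 4 (neighbors: 3, 4, 5, 6)
  deg(3) = 2 (neighbors: 2, 5)
  deg(4) = 2 (neighbors: 2, 5)
  deg(5) = 3 (neighbors: 2, 3, 4)
  deg(6) = 2 (neighbors: 1, 2)

Step 2: Sort degrees in non-increasing order:
  Degrees: [1, 4, 2, 2, 3, 2] -> sorted: [4, 3, 2, 2, 2, 1]

Degree sequence: [4, 3, 2, 2, 2, 1]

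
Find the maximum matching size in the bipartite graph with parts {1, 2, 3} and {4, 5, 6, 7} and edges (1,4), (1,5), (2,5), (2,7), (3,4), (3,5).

Step 1: List the neighbors of each left vertex:
  1: 4, 5
  2: 5, 7
  3: 4, 5

Step 2: Greedily match left vertices, then look for augmenting paths:
  Match 1 -- 4
  Match 2 -- 7
  Match 3 -- 5
  No augmenting path remains.

Step 3: Verify this is maximum:
  Matching size 3 = min(|L|, |R|) = min(3, 4), which is an upper bound, so this matching is maximum.

Maximum matching: {(1,4), (2,7), (3,5)}
Size: 3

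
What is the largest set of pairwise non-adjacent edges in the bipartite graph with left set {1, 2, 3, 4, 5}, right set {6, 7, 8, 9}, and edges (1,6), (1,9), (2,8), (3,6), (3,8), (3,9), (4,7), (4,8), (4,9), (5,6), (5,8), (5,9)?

Step 1: List the neighbors of each left vertex:
  1: 6, 9
  2: 8
  3: 6, 8, 9
  4: 7, 8, 9
  5: 6, 8, 9

Step 2: Greedily match left vertices, then look for augmenting paths:
  Match 1 -- 6
  Match 2 -- 8
  Match 3 -- 9
  Match 4 -- 7
  No augmenting path remains.

Step 3: Verify this is maximum:
  Matching size 4 = min(|L|, |R|) = min(5, 4), which is an upper bound, so this matching is maximum.

Maximum matching: {(1,6), (2,8), (3,9), (4,7)}
Size: 4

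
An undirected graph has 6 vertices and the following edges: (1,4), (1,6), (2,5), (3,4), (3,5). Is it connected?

Step 1: Build adjacency list from edges:
  1: 4, 6
  2: 5
  3: 4, 5
  4: 1, 3
  5: 2, 3
  6: 1

Step 2: Run BFS/DFS from vertex 1:
  Visited: {1, 4, 6, 3, 5, 2}
  Reached 6 of 6 vertices

Step 3: All 6 vertices reached from vertex 1, so the graph is connected.
Answer: Yes, the graph is connected.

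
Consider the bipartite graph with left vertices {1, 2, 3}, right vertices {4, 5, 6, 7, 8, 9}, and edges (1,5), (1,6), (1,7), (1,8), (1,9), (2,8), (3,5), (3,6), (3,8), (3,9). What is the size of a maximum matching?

Step 1: List the neighbors of each left vertex:
  1: 5, 6, 7, 8, 9
  2: 8
  3: 5, 6, 8, 9

Step 2: Greedily match left vertices, then look for augmenting paths:
  Match 1 -- 5
  Match 2 -- 8
  Match 3 -- 6
  No augmenting path remains.

Step 3: Verify this is maximum:
  Matching size 3 = min(|L|, |R|) = min(3, 6), which is an upper bound, so this matching is maximum.

Maximum matching: {(1,5), (2,8), (3,6)}
Size: 3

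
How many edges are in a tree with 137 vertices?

A tree on n vertices always has exactly n - 1 edges.
For n = 137: edges = 137 - 1 = 136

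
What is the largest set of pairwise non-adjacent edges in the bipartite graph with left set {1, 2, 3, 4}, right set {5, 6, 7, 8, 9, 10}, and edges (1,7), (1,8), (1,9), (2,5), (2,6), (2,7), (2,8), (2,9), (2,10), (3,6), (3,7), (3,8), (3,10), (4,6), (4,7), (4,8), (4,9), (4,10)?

Step 1: List the neighbors of each left vertex:
  1: 7, 8, 9
  2: 5, 6, 7, 8, 9, 10
  3: 6, 7, 8, 10
  4: 6, 7, 8, 9, 10

Step 2: Greedily match left vertices, then look for augmenting paths:
  Match 1 -- 7
  Match 2 -- 5
  Match 3 -- 6
  Match 4 -- 8
  No augmenting path remains.

Step 3: Verify this is maximum:
  Matching size 4 = min(|L|, |R|) = min(4, 6), which is an upper bound, so this matching is maximum.

Maximum matching: {(1,7), (2,5), (3,6), (4,8)}
Size: 4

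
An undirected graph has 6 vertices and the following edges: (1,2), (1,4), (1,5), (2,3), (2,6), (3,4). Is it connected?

Step 1: Build adjacency list from edges:
  1: 2, 4, 5
  2: 1, 3, 6
  3: 2, 4
  4: 1, 3
  5: 1
  6: 2

Step 2: Run BFS/DFS from vertex 1:
  Visited: {1, 2, 4, 5, 3, 6}
  Reached 6 of 6 vertices

Step 3: All 6 vertices reached from vertex 1, so the graph is connected.
Answer: Yes, the graph is connected.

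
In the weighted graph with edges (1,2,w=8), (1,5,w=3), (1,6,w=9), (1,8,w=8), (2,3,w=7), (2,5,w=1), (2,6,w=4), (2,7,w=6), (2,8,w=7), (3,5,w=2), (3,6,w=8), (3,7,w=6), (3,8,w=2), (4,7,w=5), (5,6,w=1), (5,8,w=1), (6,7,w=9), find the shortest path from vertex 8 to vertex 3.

Step 1: Build adjacency list with weights:
  1: 2(w=8), 5(w=3), 6(w=9), 8(w=8)
  2: 1(w=8), 3(w=7), 5(w=1), 6(w=4), 7(w=6), 8(w=7)
  3: 2(w=7), 5(w=2), 6(w=8), 7(w=6), 8(w=2)
  4: 7(w=5)
  5: 1(w=3), 2(w=1), 3(w=2), 6(w=1), 8(w=1)
  6: 1(w=9), 2(w=4), 3(w=8), 5(w=1), 7(w=9)
  7: 2(w=6), 3(w=6), 4(w=5), 6(w=9)
  8: 1(w=8), 2(w=7), 3(w=2), 5(w=1)

Step 2: Apply Dijkstra's algorithm from vertex 8:
  Visit vertex 8 (distance=0)
    Update dist[1] = 8
    Update dist[2] = 7
    Update dist[3] = 2
    Update dist[5] = 1
  Visit vertex 5 (distance=1)
    Update dist[1] = 4
    Update dist[2] = 2
    Update dist[6] = 2
  Visit vertex 2 (distance=2)
    Update dist[7] = 8
  Visit vertex 3 (distance=2)

Step 3: Shortest path: 8 -> 3
Total weight: 2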